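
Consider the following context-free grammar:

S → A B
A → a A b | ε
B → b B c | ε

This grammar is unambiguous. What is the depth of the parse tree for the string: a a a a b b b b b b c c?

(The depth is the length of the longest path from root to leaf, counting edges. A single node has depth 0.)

6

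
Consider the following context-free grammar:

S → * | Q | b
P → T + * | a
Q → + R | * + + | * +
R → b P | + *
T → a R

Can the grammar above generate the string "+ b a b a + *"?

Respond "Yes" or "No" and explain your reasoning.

Yes - a valid derivation exists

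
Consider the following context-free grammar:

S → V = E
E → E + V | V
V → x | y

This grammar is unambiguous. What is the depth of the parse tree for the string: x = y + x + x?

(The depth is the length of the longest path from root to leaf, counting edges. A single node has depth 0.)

5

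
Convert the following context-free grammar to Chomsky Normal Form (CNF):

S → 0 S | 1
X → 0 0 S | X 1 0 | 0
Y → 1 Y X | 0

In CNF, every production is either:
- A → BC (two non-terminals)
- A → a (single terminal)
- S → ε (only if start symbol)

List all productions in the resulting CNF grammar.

T0 → 0; S → 1; T1 → 1; X → 0; Y → 0; S → T0 S; X → T0 X0; X0 → T0 S; X → X X1; X1 → T1 T0; Y → T1 X2; X2 → Y X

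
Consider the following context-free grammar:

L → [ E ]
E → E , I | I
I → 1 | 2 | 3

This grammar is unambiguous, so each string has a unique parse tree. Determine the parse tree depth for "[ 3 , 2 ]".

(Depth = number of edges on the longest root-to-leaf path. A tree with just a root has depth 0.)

4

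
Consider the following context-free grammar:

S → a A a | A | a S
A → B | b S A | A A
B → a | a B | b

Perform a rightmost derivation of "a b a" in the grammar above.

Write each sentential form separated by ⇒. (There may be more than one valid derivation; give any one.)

S ⇒ a A a ⇒ a B a ⇒ a b a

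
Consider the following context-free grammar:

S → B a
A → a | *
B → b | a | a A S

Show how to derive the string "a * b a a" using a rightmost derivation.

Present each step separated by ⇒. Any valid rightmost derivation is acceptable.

S ⇒ B a ⇒ a A S a ⇒ a A B a a ⇒ a A b a a ⇒ a * b a a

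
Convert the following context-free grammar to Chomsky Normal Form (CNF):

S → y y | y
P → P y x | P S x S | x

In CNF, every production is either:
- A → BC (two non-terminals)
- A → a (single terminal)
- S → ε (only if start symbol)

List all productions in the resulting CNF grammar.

TY → y; S → y; TX → x; P → x; S → TY TY; P → P X0; X0 → TY TX; P → P X1; X1 → S X2; X2 → TX S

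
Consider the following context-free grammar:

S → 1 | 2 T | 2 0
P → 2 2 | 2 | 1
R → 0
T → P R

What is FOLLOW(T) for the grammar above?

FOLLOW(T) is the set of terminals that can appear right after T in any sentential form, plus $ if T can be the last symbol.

We compute FOLLOW(T) using the standard algorithm.
FOLLOW(S) starts with {$}.
FIRST(P) = {1, 2}
FIRST(R) = {0}
FIRST(S) = {1, 2}
FIRST(T) = {1, 2}
FOLLOW(P) = {0}
FOLLOW(R) = {$}
FOLLOW(S) = {$}
FOLLOW(T) = {$}
Therefore, FOLLOW(T) = {$}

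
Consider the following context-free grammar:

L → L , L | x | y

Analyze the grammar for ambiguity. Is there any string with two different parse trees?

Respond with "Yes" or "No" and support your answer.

Yes - the string 'y , x , x , y , y' has two distinct parse trees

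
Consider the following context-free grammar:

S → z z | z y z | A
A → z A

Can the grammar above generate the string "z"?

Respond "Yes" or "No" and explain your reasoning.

No - no valid derivation exists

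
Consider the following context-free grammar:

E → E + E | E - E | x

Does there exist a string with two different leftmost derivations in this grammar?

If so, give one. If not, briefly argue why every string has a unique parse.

Yes - the string 'x + x - x - x - x' has two distinct leftmost derivations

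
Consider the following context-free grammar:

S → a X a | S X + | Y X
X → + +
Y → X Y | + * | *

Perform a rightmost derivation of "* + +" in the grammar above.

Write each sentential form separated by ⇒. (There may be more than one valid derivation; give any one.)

S ⇒ Y X ⇒ Y + + ⇒ * + +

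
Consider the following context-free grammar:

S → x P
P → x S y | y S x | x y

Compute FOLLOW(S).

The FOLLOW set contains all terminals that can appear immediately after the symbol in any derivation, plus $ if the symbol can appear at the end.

We compute FOLLOW(S) using the standard algorithm.
FOLLOW(S) starts with {$}.
FIRST(P) = {x, y}
FIRST(S) = {x}
FOLLOW(P) = {$, x, y}
FOLLOW(S) = {$, x, y}
Therefore, FOLLOW(S) = {$, x, y}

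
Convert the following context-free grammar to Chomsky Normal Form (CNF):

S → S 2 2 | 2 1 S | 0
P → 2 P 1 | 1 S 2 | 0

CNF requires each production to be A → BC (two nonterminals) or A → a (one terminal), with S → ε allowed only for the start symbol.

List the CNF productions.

T2 → 2; T1 → 1; S → 0; P → 0; S → S X0; X0 → T2 T2; S → T2 X1; X1 → T1 S; P → T2 X2; X2 → P T1; P → T1 X3; X3 → S T2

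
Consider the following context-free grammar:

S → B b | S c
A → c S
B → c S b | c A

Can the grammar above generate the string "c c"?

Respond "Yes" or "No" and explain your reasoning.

No - no valid derivation exists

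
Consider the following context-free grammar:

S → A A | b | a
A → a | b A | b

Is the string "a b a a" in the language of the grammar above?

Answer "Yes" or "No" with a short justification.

No - no valid derivation exists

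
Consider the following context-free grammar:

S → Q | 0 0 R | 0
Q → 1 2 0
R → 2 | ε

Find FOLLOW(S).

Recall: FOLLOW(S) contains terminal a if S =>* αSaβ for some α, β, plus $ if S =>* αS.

We compute FOLLOW(S) using the standard algorithm.
FOLLOW(S) starts with {$}.
FIRST(Q) = {1}
FIRST(R) = {2, ε}
FIRST(S) = {0, 1}
FOLLOW(Q) = {$}
FOLLOW(R) = {$}
FOLLOW(S) = {$}
Therefore, FOLLOW(S) = {$}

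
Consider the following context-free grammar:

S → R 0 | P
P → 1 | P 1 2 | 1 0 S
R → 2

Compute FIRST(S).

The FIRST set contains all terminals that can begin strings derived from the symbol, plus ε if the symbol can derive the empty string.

We compute FIRST(S) using the standard algorithm.
FIRST(P) = {1}
FIRST(R) = {2}
FIRST(S) = {1, 2}
Therefore, FIRST(S) = {1, 2}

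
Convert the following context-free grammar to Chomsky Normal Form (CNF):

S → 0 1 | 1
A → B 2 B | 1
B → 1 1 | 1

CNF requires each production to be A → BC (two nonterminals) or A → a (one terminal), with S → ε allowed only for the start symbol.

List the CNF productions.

T0 → 0; T1 → 1; S → 1; T2 → 2; A → 1; B → 1; S → T0 T1; A → B X0; X0 → T2 B; B → T1 T1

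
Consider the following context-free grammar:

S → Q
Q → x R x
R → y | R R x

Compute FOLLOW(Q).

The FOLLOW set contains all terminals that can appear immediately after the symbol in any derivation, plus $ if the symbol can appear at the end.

We compute FOLLOW(Q) using the standard algorithm.
FOLLOW(S) starts with {$}.
FIRST(Q) = {x}
FIRST(R) = {y}
FIRST(S) = {x}
FOLLOW(Q) = {$}
FOLLOW(R) = {x, y}
FOLLOW(S) = {$}
Therefore, FOLLOW(Q) = {$}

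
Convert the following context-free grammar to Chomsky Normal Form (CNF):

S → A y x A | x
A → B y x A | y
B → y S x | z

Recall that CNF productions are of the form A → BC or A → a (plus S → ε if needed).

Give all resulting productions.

TY → y; TX → x; S → x; A → y; B → z; S → A X0; X0 → TY X1; X1 → TX A; A → B X2; X2 → TY X3; X3 → TX A; B → TY X4; X4 → S TX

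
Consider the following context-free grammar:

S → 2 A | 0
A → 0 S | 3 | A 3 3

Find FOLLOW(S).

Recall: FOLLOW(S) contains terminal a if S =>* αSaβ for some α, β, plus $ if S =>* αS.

We compute FOLLOW(S) using the standard algorithm.
FOLLOW(S) starts with {$}.
FIRST(A) = {0, 3}
FIRST(S) = {0, 2}
FOLLOW(A) = {$, 3}
FOLLOW(S) = {$, 3}
Therefore, FOLLOW(S) = {$, 3}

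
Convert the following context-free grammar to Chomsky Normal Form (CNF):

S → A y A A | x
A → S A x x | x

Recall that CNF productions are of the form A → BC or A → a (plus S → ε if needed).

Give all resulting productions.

TY → y; S → x; TX → x; A → x; S → A X0; X0 → TY X1; X1 → A A; A → S X2; X2 → A X3; X3 → TX TX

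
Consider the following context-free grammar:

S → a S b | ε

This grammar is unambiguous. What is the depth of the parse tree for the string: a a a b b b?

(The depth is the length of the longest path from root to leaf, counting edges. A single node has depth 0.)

4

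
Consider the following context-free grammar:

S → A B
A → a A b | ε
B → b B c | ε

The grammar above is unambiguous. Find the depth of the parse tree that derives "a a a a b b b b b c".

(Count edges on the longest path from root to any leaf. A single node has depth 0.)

6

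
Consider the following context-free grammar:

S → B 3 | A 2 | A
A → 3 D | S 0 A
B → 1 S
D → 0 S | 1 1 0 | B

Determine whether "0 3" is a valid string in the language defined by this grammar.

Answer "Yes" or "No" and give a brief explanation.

No - no valid derivation exists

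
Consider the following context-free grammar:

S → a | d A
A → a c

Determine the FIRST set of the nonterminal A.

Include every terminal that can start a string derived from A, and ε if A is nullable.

We compute FIRST(A) using the standard algorithm.
FIRST(A) = {a}
FIRST(S) = {a, d}
Therefore, FIRST(A) = {a}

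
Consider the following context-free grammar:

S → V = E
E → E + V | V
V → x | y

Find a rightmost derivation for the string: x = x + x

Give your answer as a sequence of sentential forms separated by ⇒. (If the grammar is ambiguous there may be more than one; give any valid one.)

S ⇒ V = E ⇒ V = E + V ⇒ V = E + x ⇒ V = V + x ⇒ V = x + x ⇒ x = x + x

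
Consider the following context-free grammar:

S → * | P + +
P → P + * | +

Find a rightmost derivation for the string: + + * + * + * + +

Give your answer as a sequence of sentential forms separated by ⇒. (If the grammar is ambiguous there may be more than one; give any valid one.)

S ⇒ P + + ⇒ P + * + + ⇒ P + * + * + + ⇒ P + * + * + * + + ⇒ + + * + * + * + +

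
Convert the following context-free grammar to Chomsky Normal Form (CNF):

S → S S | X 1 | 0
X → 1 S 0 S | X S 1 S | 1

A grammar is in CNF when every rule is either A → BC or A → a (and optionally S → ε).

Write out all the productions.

T1 → 1; S → 0; T0 → 0; X → 1; S → S S; S → X T1; X → T1 X0; X0 → S X1; X1 → T0 S; X → X X2; X2 → S X3; X3 → T1 S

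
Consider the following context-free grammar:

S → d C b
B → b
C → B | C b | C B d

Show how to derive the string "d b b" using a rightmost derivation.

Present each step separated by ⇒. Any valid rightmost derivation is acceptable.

S ⇒ d C b ⇒ d B b ⇒ d b b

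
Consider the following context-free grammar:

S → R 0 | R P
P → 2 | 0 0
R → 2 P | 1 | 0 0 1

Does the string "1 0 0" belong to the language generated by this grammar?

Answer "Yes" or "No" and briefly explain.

Yes - a valid derivation exists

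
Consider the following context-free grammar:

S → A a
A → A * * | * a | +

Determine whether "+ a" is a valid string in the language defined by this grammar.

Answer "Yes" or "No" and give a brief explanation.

Yes - a valid derivation exists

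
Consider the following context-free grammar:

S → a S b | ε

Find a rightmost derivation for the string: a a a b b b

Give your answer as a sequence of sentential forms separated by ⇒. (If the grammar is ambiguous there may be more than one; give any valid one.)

S ⇒ a S b ⇒ a a S b b ⇒ a a a S b b b ⇒ a a a b b b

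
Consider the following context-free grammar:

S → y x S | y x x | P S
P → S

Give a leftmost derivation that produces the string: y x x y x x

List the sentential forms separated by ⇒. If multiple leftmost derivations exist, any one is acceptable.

S ⇒ P S ⇒ S S ⇒ y x x S ⇒ y x x y x x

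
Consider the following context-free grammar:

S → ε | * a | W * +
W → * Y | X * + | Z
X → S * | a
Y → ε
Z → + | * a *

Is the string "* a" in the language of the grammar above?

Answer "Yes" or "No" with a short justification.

Yes - a valid derivation exists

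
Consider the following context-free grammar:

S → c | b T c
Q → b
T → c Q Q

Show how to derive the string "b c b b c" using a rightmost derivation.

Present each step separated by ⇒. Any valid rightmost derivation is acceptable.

S ⇒ b T c ⇒ b c Q Q c ⇒ b c Q b c ⇒ b c b b c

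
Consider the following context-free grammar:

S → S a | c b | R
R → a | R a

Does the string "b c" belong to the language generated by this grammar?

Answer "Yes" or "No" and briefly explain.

No - no valid derivation exists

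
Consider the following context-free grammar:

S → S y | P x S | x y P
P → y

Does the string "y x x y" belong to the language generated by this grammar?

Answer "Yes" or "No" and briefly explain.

No - no valid derivation exists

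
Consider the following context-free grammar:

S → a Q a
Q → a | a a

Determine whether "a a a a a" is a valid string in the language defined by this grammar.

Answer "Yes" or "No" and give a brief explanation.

No - no valid derivation exists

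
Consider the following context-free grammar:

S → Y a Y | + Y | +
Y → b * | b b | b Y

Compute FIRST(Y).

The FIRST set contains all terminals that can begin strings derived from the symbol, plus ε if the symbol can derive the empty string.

We compute FIRST(Y) using the standard algorithm.
FIRST(S) = {+, b}
FIRST(Y) = {b}
Therefore, FIRST(Y) = {b}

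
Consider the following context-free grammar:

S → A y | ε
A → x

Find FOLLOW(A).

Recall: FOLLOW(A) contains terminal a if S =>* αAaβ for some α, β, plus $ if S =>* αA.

We compute FOLLOW(A) using the standard algorithm.
FOLLOW(S) starts with {$}.
FIRST(A) = {x}
FIRST(S) = {x, ε}
FOLLOW(A) = {y}
FOLLOW(S) = {$}
Therefore, FOLLOW(A) = {y}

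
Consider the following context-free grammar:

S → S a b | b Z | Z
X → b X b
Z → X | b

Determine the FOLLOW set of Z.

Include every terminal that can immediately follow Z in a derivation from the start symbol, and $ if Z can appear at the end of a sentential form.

We compute FOLLOW(Z) using the standard algorithm.
FOLLOW(S) starts with {$}.
FIRST(S) = {b}
FIRST(X) = {b}
FIRST(Z) = {b}
FOLLOW(S) = {$, a}
FOLLOW(X) = {$, a, b}
FOLLOW(Z) = {$, a}
Therefore, FOLLOW(Z) = {$, a}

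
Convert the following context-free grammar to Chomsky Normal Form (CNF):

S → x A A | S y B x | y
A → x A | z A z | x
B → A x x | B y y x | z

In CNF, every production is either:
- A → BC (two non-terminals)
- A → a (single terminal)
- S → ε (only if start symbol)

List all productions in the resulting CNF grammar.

TX → x; TY → y; S → y; TZ → z; A → x; B → z; S → TX X0; X0 → A A; S → S X1; X1 → TY X2; X2 → B TX; A → TX A; A → TZ X3; X3 → A TZ; B → A X4; X4 → TX TX; B → B X5; X5 → TY X6; X6 → TY TX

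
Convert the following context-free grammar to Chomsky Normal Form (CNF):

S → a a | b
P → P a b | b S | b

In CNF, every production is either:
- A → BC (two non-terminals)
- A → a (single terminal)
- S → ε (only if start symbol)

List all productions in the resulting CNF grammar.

TA → a; S → b; TB → b; P → b; S → TA TA; P → P X0; X0 → TA TB; P → TB S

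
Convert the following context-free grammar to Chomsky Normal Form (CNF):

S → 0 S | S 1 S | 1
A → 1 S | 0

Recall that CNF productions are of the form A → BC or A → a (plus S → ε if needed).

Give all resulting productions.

T0 → 0; T1 → 1; S → 1; A → 0; S → T0 S; S → S X0; X0 → T1 S; A → T1 S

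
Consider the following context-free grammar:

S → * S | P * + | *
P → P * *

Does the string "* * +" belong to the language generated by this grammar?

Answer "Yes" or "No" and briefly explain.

No - no valid derivation exists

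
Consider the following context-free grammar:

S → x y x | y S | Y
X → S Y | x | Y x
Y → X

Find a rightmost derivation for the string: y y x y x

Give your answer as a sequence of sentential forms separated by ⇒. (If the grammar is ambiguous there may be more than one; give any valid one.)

S ⇒ y S ⇒ y y S ⇒ y y x y x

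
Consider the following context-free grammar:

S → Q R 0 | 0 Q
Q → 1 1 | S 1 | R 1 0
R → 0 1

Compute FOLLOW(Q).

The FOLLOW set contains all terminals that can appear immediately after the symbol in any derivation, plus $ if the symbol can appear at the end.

We compute FOLLOW(Q) using the standard algorithm.
FOLLOW(S) starts with {$}.
FIRST(Q) = {0, 1}
FIRST(R) = {0}
FIRST(S) = {0, 1}
FOLLOW(Q) = {$, 0, 1}
FOLLOW(R) = {0, 1}
FOLLOW(S) = {$, 1}
Therefore, FOLLOW(Q) = {$, 0, 1}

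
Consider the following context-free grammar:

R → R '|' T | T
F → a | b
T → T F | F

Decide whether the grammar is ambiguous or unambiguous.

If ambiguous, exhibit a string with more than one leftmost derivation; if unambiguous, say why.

Unambiguous - every string in the language has a unique leftmost derivation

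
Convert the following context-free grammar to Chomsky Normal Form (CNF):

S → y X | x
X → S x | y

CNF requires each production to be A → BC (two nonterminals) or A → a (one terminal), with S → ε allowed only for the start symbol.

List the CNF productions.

TY → y; S → x; TX → x; X → y; S → TY X; X → S TX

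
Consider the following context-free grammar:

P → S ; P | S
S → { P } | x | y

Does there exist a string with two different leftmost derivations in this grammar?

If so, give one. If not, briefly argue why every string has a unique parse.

No - every string in the language has a unique leftmost derivation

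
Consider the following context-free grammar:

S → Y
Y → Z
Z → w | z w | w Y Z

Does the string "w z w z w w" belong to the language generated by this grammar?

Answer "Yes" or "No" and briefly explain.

No - no valid derivation exists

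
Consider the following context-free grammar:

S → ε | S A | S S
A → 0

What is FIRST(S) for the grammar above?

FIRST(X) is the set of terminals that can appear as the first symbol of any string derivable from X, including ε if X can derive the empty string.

We compute FIRST(S) using the standard algorithm.
FIRST(A) = {0}
FIRST(S) = {0, ε}
Therefore, FIRST(S) = {0, ε}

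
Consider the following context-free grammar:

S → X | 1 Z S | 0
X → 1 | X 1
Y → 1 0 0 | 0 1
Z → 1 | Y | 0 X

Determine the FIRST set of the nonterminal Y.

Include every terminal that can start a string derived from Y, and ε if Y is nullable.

We compute FIRST(Y) using the standard algorithm.
FIRST(S) = {0, 1}
FIRST(X) = {1}
FIRST(Y) = {0, 1}
FIRST(Z) = {0, 1}
Therefore, FIRST(Y) = {0, 1}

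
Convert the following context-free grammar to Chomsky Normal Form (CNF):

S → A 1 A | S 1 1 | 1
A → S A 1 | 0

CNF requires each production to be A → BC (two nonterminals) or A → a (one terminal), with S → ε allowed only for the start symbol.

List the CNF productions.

T1 → 1; S → 1; A → 0; S → A X0; X0 → T1 A; S → S X1; X1 → T1 T1; A → S X2; X2 → A T1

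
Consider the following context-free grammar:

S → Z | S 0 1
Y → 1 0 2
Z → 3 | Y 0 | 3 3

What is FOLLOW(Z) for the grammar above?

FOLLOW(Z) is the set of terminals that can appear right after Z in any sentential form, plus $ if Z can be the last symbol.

We compute FOLLOW(Z) using the standard algorithm.
FOLLOW(S) starts with {$}.
FIRST(S) = {1, 3}
FIRST(Y) = {1}
FIRST(Z) = {1, 3}
FOLLOW(S) = {$, 0}
FOLLOW(Y) = {0}
FOLLOW(Z) = {$, 0}
Therefore, FOLLOW(Z) = {$, 0}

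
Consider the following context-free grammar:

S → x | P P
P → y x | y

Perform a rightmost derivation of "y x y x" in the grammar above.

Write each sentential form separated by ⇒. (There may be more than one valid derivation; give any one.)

S ⇒ P P ⇒ P y x ⇒ y x y x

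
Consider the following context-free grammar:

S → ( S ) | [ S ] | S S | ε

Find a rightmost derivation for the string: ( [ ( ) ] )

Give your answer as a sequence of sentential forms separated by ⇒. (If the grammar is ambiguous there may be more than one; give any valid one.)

S ⇒ ( S ) ⇒ ( [ S ] ) ⇒ ( [ ( S ) ] ) ⇒ ( [ ( ) ] )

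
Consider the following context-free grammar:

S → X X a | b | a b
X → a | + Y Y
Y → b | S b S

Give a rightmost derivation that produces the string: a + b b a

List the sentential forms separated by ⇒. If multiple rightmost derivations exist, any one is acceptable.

S ⇒ X X a ⇒ X + Y Y a ⇒ X + Y b a ⇒ X + b b a ⇒ a + b b a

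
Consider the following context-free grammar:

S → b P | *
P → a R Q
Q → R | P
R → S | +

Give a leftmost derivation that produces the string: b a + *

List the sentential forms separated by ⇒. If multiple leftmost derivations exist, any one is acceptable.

S ⇒ b P ⇒ b a R Q ⇒ b a + Q ⇒ b a + R ⇒ b a + S ⇒ b a + *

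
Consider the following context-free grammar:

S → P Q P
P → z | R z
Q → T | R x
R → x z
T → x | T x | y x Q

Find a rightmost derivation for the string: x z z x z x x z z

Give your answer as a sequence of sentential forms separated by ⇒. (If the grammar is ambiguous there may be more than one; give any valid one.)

S ⇒ P Q P ⇒ P Q R z ⇒ P Q x z z ⇒ P R x x z z ⇒ P x z x x z z ⇒ R z x z x x z z ⇒ x z z x z x x z z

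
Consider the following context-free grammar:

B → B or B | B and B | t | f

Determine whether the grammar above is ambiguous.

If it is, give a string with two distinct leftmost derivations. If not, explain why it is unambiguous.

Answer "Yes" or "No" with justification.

Yes - the string 't and t and t or f' has two distinct leftmost derivations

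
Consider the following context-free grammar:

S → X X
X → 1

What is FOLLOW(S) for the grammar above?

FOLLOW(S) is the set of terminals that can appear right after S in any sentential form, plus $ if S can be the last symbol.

We compute FOLLOW(S) using the standard algorithm.
FOLLOW(S) starts with {$}.
FIRST(S) = {1}
FIRST(X) = {1}
FOLLOW(S) = {$}
FOLLOW(X) = {$, 1}
Therefore, FOLLOW(S) = {$}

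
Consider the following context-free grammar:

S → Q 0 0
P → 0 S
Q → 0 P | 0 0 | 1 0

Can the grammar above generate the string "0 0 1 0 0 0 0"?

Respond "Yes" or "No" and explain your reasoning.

No - no valid derivation exists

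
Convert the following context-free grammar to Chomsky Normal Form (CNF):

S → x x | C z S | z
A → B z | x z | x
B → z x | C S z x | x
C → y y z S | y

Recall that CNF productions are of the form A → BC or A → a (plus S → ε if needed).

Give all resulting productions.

TX → x; TZ → z; S → z; A → x; B → x; TY → y; C → y; S → TX TX; S → C X0; X0 → TZ S; A → B TZ; A → TX TZ; B → TZ TX; B → C X1; X1 → S X2; X2 → TZ TX; C → TY X3; X3 → TY X4; X4 → TZ S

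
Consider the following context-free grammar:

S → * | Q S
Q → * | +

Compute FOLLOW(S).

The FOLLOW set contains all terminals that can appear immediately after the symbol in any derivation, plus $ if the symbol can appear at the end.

We compute FOLLOW(S) using the standard algorithm.
FOLLOW(S) starts with {$}.
FIRST(Q) = {*, +}
FIRST(S) = {*, +}
FOLLOW(Q) = {*, +}
FOLLOW(S) = {$}
Therefore, FOLLOW(S) = {$}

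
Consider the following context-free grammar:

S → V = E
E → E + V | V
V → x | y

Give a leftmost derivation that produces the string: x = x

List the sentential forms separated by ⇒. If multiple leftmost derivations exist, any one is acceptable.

S ⇒ V = E ⇒ x = E ⇒ x = V ⇒ x = x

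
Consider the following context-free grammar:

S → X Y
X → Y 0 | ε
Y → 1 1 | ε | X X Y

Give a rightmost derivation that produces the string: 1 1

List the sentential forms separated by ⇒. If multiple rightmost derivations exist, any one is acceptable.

S ⇒ X Y ⇒ X 1 1 ⇒ 1 1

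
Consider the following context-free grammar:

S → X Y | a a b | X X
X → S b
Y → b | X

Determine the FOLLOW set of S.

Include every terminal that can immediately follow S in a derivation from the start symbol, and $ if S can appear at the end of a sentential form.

We compute FOLLOW(S) using the standard algorithm.
FOLLOW(S) starts with {$}.
FIRST(S) = {a}
FIRST(X) = {a}
FIRST(Y) = {a, b}
FOLLOW(S) = {$, b}
FOLLOW(X) = {$, a, b}
FOLLOW(Y) = {$, b}
Therefore, FOLLOW(S) = {$, b}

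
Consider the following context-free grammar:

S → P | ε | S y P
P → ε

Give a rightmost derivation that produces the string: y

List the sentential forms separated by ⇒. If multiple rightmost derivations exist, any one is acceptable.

S ⇒ S y P ⇒ S y ⇒ y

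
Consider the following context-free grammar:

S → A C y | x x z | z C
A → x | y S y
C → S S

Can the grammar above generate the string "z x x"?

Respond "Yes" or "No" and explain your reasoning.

No - no valid derivation exists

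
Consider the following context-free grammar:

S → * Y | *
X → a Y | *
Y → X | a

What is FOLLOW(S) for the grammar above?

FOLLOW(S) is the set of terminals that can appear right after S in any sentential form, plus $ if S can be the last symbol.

We compute FOLLOW(S) using the standard algorithm.
FOLLOW(S) starts with {$}.
FIRST(S) = {*}
FIRST(X) = {*, a}
FIRST(Y) = {*, a}
FOLLOW(S) = {$}
FOLLOW(X) = {$}
FOLLOW(Y) = {$}
Therefore, FOLLOW(S) = {$}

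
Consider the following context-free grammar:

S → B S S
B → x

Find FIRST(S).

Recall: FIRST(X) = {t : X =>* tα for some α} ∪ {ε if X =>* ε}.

We compute FIRST(S) using the standard algorithm.
FIRST(B) = {x}
FIRST(S) = {x}
Therefore, FIRST(S) = {x}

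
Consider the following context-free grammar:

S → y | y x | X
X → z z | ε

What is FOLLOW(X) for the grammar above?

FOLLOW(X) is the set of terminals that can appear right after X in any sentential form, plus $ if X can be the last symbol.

We compute FOLLOW(X) using the standard algorithm.
FOLLOW(S) starts with {$}.
FIRST(S) = {y, z, ε}
FIRST(X) = {z, ε}
FOLLOW(S) = {$}
FOLLOW(X) = {$}
Therefore, FOLLOW(X) = {$}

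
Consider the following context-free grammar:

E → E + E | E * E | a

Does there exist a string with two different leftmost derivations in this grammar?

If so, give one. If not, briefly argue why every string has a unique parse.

Yes - the string 'a * a + a * a' has two distinct leftmost derivations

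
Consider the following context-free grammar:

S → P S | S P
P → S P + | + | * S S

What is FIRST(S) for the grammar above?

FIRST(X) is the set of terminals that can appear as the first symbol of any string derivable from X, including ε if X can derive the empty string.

We compute FIRST(S) using the standard algorithm.
FIRST(P) = {*, +}
FIRST(S) = {*, +}
Therefore, FIRST(S) = {*, +}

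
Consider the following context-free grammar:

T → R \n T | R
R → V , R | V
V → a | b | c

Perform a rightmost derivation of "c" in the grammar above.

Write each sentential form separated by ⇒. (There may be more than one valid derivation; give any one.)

T ⇒ R ⇒ V ⇒ c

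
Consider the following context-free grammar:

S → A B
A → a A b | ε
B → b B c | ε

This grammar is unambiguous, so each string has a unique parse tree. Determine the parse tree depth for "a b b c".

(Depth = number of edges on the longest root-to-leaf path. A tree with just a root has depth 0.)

3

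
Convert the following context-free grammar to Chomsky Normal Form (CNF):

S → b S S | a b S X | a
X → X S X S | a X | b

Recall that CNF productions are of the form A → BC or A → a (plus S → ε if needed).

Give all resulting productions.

TB → b; TA → a; S → a; X → b; S → TB X0; X0 → S S; S → TA X1; X1 → TB X2; X2 → S X; X → X X3; X3 → S X4; X4 → X S; X → TA X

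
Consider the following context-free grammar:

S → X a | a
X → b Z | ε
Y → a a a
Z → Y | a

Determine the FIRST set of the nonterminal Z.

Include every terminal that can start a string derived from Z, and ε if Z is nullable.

We compute FIRST(Z) using the standard algorithm.
FIRST(S) = {a, b}
FIRST(X) = {b, ε}
FIRST(Y) = {a}
FIRST(Z) = {a}
Therefore, FIRST(Z) = {a}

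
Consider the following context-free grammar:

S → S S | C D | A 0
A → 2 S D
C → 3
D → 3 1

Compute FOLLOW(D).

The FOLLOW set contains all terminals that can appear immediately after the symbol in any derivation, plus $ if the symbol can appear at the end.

We compute FOLLOW(D) using the standard algorithm.
FOLLOW(S) starts with {$}.
FIRST(A) = {2}
FIRST(C) = {3}
FIRST(D) = {3}
FIRST(S) = {2, 3}
FOLLOW(A) = {0}
FOLLOW(C) = {3}
FOLLOW(D) = {$, 0, 2, 3}
FOLLOW(S) = {$, 2, 3}
Therefore, FOLLOW(D) = {$, 0, 2, 3}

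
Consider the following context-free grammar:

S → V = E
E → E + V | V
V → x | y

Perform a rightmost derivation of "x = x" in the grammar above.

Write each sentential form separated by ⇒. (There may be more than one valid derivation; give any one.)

S ⇒ V = E ⇒ V = V ⇒ V = x ⇒ x = x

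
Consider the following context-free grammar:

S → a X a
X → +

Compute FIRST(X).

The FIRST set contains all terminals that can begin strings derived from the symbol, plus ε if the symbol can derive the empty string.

We compute FIRST(X) using the standard algorithm.
FIRST(S) = {a}
FIRST(X) = {+}
Therefore, FIRST(X) = {+}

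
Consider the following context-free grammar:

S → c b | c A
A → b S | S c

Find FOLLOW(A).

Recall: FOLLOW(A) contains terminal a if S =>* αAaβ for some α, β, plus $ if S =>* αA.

We compute FOLLOW(A) using the standard algorithm.
FOLLOW(S) starts with {$}.
FIRST(A) = {b, c}
FIRST(S) = {c}
FOLLOW(A) = {$, c}
FOLLOW(S) = {$, c}
Therefore, FOLLOW(A) = {$, c}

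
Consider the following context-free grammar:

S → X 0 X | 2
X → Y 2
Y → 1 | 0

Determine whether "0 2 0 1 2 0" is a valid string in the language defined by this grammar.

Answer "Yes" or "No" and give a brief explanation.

No - no valid derivation exists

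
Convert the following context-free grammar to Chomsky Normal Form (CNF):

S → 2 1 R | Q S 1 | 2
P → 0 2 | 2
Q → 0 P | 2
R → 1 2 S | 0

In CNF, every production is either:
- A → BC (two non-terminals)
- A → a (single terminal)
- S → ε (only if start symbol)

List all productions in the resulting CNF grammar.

T2 → 2; T1 → 1; S → 2; T0 → 0; P → 2; Q → 2; R → 0; S → T2 X0; X0 → T1 R; S → Q X1; X1 → S T1; P → T0 T2; Q → T0 P; R → T1 X2; X2 → T2 S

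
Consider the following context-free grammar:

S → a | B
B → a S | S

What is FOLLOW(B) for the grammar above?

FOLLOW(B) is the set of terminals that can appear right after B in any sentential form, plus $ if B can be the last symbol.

We compute FOLLOW(B) using the standard algorithm.
FOLLOW(S) starts with {$}.
FIRST(B) = {a}
FIRST(S) = {a}
FOLLOW(B) = {$}
FOLLOW(S) = {$}
Therefore, FOLLOW(B) = {$}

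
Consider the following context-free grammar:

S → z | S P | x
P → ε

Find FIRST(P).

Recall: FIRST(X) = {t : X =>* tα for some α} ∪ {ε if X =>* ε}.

We compute FIRST(P) using the standard algorithm.
FIRST(P) = {ε}
FIRST(S) = {x, z}
Therefore, FIRST(P) = {ε}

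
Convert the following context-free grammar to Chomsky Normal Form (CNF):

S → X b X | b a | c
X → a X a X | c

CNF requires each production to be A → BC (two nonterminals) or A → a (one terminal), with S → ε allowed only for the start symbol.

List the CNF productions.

TB → b; TA → a; S → c; X → c; S → X X0; X0 → TB X; S → TB TA; X → TA X1; X1 → X X2; X2 → TA X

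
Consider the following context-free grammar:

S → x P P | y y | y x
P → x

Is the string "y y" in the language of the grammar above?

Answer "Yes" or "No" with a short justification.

Yes - a valid derivation exists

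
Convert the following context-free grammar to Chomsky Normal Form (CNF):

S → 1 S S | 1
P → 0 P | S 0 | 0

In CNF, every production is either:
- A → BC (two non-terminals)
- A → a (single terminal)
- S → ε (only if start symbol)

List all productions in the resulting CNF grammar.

T1 → 1; S → 1; T0 → 0; P → 0; S → T1 X0; X0 → S S; P → T0 P; P → S T0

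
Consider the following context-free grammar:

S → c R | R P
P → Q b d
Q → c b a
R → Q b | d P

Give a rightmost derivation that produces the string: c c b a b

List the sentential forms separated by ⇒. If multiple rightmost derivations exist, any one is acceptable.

S ⇒ c R ⇒ c Q b ⇒ c c b a b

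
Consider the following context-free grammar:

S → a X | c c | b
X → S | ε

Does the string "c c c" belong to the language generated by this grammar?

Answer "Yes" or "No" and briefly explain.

No - no valid derivation exists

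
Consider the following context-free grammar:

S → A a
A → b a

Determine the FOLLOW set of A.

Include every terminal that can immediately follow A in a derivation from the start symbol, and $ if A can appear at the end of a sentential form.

We compute FOLLOW(A) using the standard algorithm.
FOLLOW(S) starts with {$}.
FIRST(A) = {b}
FIRST(S) = {b}
FOLLOW(A) = {a}
FOLLOW(S) = {$}
Therefore, FOLLOW(A) = {a}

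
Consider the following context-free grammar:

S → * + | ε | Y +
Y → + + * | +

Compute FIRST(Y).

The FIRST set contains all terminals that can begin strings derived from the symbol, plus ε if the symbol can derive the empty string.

We compute FIRST(Y) using the standard algorithm.
FIRST(S) = {*, +, ε}
FIRST(Y) = {+}
Therefore, FIRST(Y) = {+}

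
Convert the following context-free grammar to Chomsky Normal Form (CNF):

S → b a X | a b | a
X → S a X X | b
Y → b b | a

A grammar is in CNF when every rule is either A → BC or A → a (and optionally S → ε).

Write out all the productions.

TB → b; TA → a; S → a; X → b; Y → a; S → TB X0; X0 → TA X; S → TA TB; X → S X1; X1 → TA X2; X2 → X X; Y → TB TB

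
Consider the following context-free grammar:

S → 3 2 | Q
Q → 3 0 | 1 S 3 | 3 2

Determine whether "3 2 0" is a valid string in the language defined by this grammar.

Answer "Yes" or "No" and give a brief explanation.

No - no valid derivation exists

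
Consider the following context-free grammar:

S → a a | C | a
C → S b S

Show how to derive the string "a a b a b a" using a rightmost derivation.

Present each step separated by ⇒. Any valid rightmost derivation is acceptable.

S ⇒ C ⇒ S b S ⇒ S b C ⇒ S b S b S ⇒ S b S b a ⇒ S b a b a ⇒ a a b a b a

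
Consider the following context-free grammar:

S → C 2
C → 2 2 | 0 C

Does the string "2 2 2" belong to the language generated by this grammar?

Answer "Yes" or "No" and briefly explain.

Yes - a valid derivation exists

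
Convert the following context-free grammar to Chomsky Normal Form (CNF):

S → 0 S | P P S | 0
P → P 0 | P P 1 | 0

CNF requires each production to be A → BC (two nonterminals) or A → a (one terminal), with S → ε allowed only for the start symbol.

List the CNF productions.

T0 → 0; S → 0; T1 → 1; P → 0; S → T0 S; S → P X0; X0 → P S; P → P T0; P → P X1; X1 → P T1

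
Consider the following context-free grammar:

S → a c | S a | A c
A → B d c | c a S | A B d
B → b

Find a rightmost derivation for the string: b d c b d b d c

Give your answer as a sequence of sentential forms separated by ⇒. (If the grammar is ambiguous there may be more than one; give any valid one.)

S ⇒ A c ⇒ A B d c ⇒ A b d c ⇒ A B d b d c ⇒ A b d b d c ⇒ B d c b d b d c ⇒ b d c b d b d c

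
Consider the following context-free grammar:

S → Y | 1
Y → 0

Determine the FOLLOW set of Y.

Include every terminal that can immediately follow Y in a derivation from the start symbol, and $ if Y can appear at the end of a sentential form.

We compute FOLLOW(Y) using the standard algorithm.
FOLLOW(S) starts with {$}.
FIRST(S) = {0, 1}
FIRST(Y) = {0}
FOLLOW(S) = {$}
FOLLOW(Y) = {$}
Therefore, FOLLOW(Y) = {$}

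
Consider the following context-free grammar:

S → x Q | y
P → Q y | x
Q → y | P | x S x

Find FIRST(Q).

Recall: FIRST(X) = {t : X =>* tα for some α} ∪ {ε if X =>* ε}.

We compute FIRST(Q) using the standard algorithm.
FIRST(P) = {x, y}
FIRST(Q) = {x, y}
FIRST(S) = {x, y}
Therefore, FIRST(Q) = {x, y}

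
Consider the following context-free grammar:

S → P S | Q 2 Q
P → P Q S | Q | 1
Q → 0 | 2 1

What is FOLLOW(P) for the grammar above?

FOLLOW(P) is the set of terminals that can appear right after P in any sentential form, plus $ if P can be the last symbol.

We compute FOLLOW(P) using the standard algorithm.
FOLLOW(S) starts with {$}.
FIRST(P) = {0, 1, 2}
FIRST(Q) = {0, 2}
FIRST(S) = {0, 1, 2}
FOLLOW(P) = {0, 1, 2}
FOLLOW(Q) = {$, 0, 1, 2}
FOLLOW(S) = {$, 0, 1, 2}
Therefore, FOLLOW(P) = {0, 1, 2}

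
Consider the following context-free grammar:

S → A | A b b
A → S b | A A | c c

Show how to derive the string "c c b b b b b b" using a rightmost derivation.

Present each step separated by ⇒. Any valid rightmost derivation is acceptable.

S ⇒ A ⇒ S b ⇒ A b b b ⇒ S b b b b ⇒ A b b b b b b ⇒ c c b b b b b b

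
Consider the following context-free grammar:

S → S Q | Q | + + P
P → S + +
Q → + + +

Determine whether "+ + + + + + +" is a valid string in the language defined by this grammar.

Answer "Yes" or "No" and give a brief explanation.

Yes - a valid derivation exists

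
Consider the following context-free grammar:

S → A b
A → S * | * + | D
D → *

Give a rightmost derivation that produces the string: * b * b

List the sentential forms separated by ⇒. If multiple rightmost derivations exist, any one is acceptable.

S ⇒ A b ⇒ S * b ⇒ A b * b ⇒ D b * b ⇒ * b * b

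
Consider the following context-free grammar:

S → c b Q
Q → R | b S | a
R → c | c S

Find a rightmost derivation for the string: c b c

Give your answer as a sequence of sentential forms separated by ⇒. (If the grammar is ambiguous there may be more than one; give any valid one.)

S ⇒ c b Q ⇒ c b R ⇒ c b c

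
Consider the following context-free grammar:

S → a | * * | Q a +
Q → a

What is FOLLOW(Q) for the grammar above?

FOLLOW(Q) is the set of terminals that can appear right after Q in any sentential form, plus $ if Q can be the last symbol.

We compute FOLLOW(Q) using the standard algorithm.
FOLLOW(S) starts with {$}.
FIRST(Q) = {a}
FIRST(S) = {*, a}
FOLLOW(Q) = {a}
FOLLOW(S) = {$}
Therefore, FOLLOW(Q) = {a}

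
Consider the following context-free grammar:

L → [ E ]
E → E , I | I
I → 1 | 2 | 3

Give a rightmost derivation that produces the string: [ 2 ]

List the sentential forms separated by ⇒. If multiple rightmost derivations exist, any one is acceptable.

L ⇒ [ E ] ⇒ [ I ] ⇒ [ 2 ]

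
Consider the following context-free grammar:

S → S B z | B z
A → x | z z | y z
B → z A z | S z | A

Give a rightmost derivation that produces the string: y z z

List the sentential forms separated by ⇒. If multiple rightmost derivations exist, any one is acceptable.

S ⇒ B z ⇒ A z ⇒ y z z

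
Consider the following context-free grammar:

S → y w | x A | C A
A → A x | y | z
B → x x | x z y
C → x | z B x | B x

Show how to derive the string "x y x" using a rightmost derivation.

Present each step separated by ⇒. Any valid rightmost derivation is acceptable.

S ⇒ x A ⇒ x A x ⇒ x y x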